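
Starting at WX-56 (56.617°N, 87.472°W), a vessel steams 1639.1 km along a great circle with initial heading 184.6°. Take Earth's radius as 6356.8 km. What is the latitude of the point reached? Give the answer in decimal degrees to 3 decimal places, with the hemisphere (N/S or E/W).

δ = d/R = 1639.1/6356.8 = 0.257850 rad
φ₂ = arcsin(sin φ₁ cos δ + cos φ₁ sin δ cos θ)
   = arcsin(0.83501·0.96694 + 0.55023·0.25500·-0.99678) = 41.87806°
λ₂ = λ₁ + atan2(sin θ sin δ cos φ₁, cos δ − sin φ₁ sin φ₂) = -89.04593°

41.878°N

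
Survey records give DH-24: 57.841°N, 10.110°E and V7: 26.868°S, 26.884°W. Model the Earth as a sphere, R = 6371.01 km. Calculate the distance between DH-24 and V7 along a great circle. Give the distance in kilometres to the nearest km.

Δφ = -84.7090°,  Δλ = -36.9940°
a = sin²(Δφ/2) + cos φ₁ cos φ₂ sin²(Δλ/2) = 0.501683
c = 2·arcsin(√a) = 1.574163 rad = 90.1929°
d = R·c = 6371.01 × 1.574163 = 10029.0 km

10029 km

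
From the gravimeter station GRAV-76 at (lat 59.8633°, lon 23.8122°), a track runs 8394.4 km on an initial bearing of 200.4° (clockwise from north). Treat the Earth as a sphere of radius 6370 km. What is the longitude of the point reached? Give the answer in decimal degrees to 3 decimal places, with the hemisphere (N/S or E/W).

δ = d/R = 8394.4/6370 = 1.317802 rad
φ₂ = arcsin(sin φ₁ cos δ + cos φ₁ sin δ cos θ)
   = arcsin(0.86483·0.25030 + 0.50206·0.96817·-0.93728) = -13.83498°
λ₂ = λ₁ + atan2(sin θ sin δ cos φ₁, cos δ − sin φ₁ sin φ₂) = 3.47410°

3.474°E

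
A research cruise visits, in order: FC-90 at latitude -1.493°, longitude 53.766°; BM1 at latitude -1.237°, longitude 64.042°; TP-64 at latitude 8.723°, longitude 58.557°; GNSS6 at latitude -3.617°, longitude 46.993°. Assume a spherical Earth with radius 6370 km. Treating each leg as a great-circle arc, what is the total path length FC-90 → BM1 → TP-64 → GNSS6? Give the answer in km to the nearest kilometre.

4283 km

FC-90→BM1: c = 0.179355 rad, d = 1142.49 km
BM1→TP-64: c = 0.198294 rad, d = 1263.13 km
TP-64→GNSS6: c = 0.294757 rad, d = 1877.60 km
Total = 1142.49 + 1263.13 + 1877.60 = 4283.23 km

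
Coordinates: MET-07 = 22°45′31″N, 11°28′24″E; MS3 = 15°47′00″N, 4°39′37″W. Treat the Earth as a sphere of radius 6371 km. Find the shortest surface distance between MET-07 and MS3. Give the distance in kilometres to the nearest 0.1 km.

1860.8 km

MET-07: φ = +22.75861°, λ = +11.47333°
MS3: φ = +15.78333°, λ = -4.66028°
Δφ = -6.9753°,  Δλ = -16.1336°
a = sin²(Δφ/2) + cos φ₁ cos φ₂ sin²(Δλ/2) = 0.021175
c = 2·arcsin(√a) = 0.292068 rad = 16.7343°
d = R·c = 6371 × 0.292068 = 1860.8 km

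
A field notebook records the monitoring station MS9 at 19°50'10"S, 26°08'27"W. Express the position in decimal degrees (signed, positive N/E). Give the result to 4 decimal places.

lat: 19.8361° S → -19.8361°
lon: 26.1408° W → -26.1408°

-19.8361°, -26.1408°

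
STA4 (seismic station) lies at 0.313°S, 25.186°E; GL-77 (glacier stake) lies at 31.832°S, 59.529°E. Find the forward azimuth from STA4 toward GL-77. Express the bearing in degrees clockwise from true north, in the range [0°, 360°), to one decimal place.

Δλ = 34.3430°
y = sin Δλ · cos φ₂ = 0.479297
x = cos φ₁ sin φ₂ − sin φ₁ cos φ₂ cos Δλ = -0.523590
θ = atan2(y, x) = 137.5289° → 137.5289° (mod 360°)

137.5°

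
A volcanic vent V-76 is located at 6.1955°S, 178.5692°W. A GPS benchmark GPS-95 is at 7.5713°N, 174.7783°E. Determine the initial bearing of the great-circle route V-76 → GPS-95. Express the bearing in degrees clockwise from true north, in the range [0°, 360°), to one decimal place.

334.2°

Δλ = -6.6525°
y = sin Δλ · cos φ₂ = -0.114837
x = cos φ₁ sin φ₂ − sin φ₁ cos φ₂ cos Δλ = 0.237250
θ = atan2(y, x) = -25.8286° → 334.1714° (mod 360°)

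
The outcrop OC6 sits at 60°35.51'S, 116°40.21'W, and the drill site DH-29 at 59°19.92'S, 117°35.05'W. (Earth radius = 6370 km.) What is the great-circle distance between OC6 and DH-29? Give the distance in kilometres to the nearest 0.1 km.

OC6: φ = -60.59183°, λ = -116.67017°
DH-29: φ = -59.33200°, λ = -117.58417°
Δφ = 1.2598°,  Δλ = -0.9140°
a = sin²(Δφ/2) + cos φ₁ cos φ₂ sin²(Δλ/2) = 0.000137
c = 2·arcsin(√a) = 0.023393 rad = 1.3403°
d = R·c = 6370 × 0.023393 = 149.0 km

149.0 km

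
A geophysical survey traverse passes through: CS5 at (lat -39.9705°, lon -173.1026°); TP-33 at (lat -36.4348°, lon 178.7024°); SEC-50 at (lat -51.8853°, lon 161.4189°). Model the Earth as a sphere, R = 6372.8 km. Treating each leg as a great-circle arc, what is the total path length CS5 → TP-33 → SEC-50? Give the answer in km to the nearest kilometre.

CS5→TP-33: c = 0.128146 rad, d = 816.65 km
TP-33→SEC-50: c = 0.343926 rad, d = 2191.77 km
Total = 816.65 + 2191.77 = 3008.42 km

3008 km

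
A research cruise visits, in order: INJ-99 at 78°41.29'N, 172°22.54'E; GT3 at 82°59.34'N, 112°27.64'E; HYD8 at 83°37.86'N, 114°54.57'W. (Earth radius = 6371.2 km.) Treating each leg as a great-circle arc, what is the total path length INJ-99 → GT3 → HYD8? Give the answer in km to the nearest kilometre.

2458 km

INJ-99: φ = +78.68817°, λ = +172.37567°
GT3: φ = +82.98900°, λ = +112.46067°
HYD8: φ = +83.63100°, λ = -114.90950°
INJ-99→GT3: c = 0.172003 rad, d = 1095.87 km
GT3→HYD8: c = 0.213824 rad, d = 1362.31 km
Total = 1095.87 + 1362.31 = 2458.18 km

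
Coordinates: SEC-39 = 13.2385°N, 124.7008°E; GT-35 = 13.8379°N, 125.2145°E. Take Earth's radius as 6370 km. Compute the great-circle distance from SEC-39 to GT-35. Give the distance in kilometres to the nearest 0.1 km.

86.7 km

Δφ = 0.5994°,  Δλ = 0.5137°
a = sin²(Δφ/2) + cos φ₁ cos φ₂ sin²(Δλ/2) = 0.000046
c = 2·arcsin(√a) = 0.013617 rad = 0.7802°
d = R·c = 6370 × 0.013617 = 86.7 km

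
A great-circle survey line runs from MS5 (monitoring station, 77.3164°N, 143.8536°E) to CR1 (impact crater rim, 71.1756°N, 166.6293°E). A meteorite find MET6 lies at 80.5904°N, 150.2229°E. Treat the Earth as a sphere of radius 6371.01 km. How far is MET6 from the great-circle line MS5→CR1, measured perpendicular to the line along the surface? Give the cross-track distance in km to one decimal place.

δ₁₃ = central angle MS5→MET6 = 0.060898 rad  (haversine)
θ₁₃ = bearing MS5→MET6 = 17.338°,  θ₁₂ = bearing MS5→CR1 = 123.420°
dₓₜ = R·arcsin(sin δ₁₃ · sin(θ₁₃ − θ₁₂)) = 6371.01·arcsin(0.06086·sin(-106.082°)) = -372.785 km
|dₓₜ| = 372.785 km

372.8 km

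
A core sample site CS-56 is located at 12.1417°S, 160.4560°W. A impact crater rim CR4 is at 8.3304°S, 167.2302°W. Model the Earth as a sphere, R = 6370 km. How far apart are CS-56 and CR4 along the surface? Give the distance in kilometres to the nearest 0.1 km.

853.6 km

Δφ = 3.8113°,  Δλ = -6.7742°
a = sin²(Δφ/2) + cos φ₁ cos φ₂ sin²(Δλ/2) = 0.004482
c = 2·arcsin(√a) = 0.134001 rad = 7.6777°
d = R·c = 6370 × 0.134001 = 853.6 km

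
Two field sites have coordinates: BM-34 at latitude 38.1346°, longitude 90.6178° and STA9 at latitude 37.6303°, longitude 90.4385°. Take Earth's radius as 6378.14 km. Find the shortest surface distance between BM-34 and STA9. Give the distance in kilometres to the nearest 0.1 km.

58.3 km

Δφ = -0.5043°,  Δλ = -0.1793°
a = sin²(Δφ/2) + cos φ₁ cos φ₂ sin²(Δλ/2) = 0.000021
c = 2·arcsin(√a) = 0.009142 rad = 0.5238°
d = R·c = 6378.14 × 0.009142 = 58.3 km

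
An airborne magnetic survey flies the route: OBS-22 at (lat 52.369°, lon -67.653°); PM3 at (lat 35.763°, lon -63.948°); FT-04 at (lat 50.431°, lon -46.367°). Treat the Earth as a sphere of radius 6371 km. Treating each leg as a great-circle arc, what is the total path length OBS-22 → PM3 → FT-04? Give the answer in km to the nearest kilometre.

OBS-22→PM3: c = 0.293431 rad, d = 1869.45 km
PM3→FT-04: c = 0.338464 rad, d = 2156.36 km
Total = 1869.45 + 2156.36 = 4025.80 km

4026 km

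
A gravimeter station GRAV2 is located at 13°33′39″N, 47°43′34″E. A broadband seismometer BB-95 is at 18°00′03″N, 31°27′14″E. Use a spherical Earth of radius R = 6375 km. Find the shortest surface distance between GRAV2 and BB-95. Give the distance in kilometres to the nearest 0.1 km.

GRAV2: φ = +13.56083°, λ = +47.72611°
BB-95: φ = +18.00083°, λ = +31.45389°
Δφ = 4.4400°,  Δλ = -16.2722°
a = sin²(Δφ/2) + cos φ₁ cos φ₂ sin²(Δλ/2) = 0.020018
c = 2·arcsin(√a) = 0.283926 rad = 16.2678°
d = R·c = 6375 × 0.283926 = 1810.0 km

1810.0 km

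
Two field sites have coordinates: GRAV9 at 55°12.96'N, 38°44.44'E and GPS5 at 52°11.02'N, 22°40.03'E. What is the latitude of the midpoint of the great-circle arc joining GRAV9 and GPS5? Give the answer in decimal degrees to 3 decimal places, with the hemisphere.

53.969°N

GRAV9: φ = +55.21600°, λ = +38.74067°
GPS5: φ = +52.18367°, λ = +22.66717°
Bx = cos φ₂ cos Δλ = 0.589163,  By = cos φ₂ sin Δλ = -0.169758
φₘ = atan2(sin φ₁ + sin φ₂, √((cos φ₁ + Bx)² + By²)) = 53.96889°
λₘ = λ₁ + atan2(By, cos φ₁ + Bx) = 30.41242°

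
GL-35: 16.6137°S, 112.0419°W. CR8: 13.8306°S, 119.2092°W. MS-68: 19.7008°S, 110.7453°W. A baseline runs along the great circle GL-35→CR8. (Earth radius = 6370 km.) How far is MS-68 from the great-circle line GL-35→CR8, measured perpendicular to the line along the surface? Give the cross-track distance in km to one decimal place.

272.3 km

δ₁₃ = central angle GL-35→MS-68 = 0.058011 rad  (haversine)
θ₁₃ = bearing GL-35→MS-68 = 158.442°,  θ₁₂ = bearing GL-35→CR8 = 290.951°
dₓₜ = R·arcsin(sin δ₁₃ · sin(θ₁₃ − θ₁₂)) = 6370·arcsin(0.05798·sin(-132.509°)) = -272.340 km
|dₓₜ| = 272.340 km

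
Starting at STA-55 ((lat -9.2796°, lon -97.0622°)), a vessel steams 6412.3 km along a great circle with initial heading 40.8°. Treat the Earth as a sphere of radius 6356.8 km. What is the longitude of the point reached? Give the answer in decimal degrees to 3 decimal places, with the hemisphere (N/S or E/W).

δ = d/R = 6412.3/6356.8 = 1.008731 rad
φ₂ = arcsin(sin φ₁ cos δ + cos φ₁ sin δ cos θ)
   = arcsin(-0.16125·0.53294 + 0.98691·0.84616·0.75700) = 33.10782°
λ₂ = λ₁ + atan2(sin θ sin δ cos φ₁, cos δ − sin φ₁ sin φ₂) = -55.75771°

55.758°W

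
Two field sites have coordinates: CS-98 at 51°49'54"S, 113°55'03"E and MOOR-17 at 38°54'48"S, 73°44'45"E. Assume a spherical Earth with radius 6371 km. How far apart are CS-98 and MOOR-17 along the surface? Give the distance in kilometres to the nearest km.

3396 km

CS-98: φ = -51.83167°, λ = +113.91750°
MOOR-17: φ = -38.91333°, λ = +73.74583°
Δφ = 12.9183°,  Δλ = -40.1717°
a = sin²(Δφ/2) + cos φ₁ cos φ₂ sin²(Δλ/2) = 0.069367
c = 2·arcsin(√a) = 0.533041 rad = 30.5410°
d = R·c = 6371 × 0.533041 = 3396.0 km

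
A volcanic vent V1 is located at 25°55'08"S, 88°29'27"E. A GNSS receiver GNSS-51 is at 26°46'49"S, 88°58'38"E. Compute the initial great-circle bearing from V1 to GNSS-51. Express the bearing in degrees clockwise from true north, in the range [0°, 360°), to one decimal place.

153.3°

V1: φ = -25.91889°, λ = +88.49083°
GNSS-51: φ = -26.78028°, λ = +88.97722°
Δλ = 0.4864°
y = sin Δλ · cos φ₂ = 0.007578
x = cos φ₁ sin φ₂ − sin φ₁ cos φ₂ cos Δλ = -0.015048
θ = atan2(y, x) = 153.2686° → 153.2686° (mod 360°)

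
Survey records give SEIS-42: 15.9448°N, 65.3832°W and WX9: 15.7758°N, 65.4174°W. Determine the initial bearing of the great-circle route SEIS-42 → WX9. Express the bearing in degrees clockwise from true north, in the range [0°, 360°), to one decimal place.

Δλ = -0.0342°
y = sin Δλ · cos φ₂ = -0.000574
x = cos φ₁ sin φ₂ − sin φ₁ cos φ₂ cos Δλ = -0.002950
θ = atan2(y, x) = -168.9797° → 191.0203° (mod 360°)

191.0°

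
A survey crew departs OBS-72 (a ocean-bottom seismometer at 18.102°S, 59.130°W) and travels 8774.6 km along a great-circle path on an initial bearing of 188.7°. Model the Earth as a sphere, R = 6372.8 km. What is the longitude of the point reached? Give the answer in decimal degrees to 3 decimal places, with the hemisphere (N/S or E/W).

172.334°E

δ = d/R = 8774.6/6372.8 = 1.376883 rad
φ₂ = arcsin(sin φ₁ cos δ + cos φ₁ sin δ cos θ)
   = arcsin(-0.31071·0.19270 + 0.95050·0.98126·-0.98849) = -79.06179°
λ₂ = λ₁ + atan2(sin θ sin δ cos φ₁, cos δ − sin φ₁ sin φ₂) = 172.33402°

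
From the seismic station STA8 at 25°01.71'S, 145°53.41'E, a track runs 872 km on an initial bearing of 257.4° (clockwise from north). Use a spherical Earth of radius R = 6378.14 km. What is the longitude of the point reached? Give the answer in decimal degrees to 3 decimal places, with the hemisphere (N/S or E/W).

STA8: φ = -25.02850°, λ = +145.89017°
δ = d/R = 872/6378.14 = 0.136717 rad
φ₂ = arcsin(sin φ₁ cos δ + cos φ₁ sin δ cos θ)
   = arcsin(-0.42307·0.99067 + 0.90610·0.13629·-0.21814) = -26.49121°
λ₂ = λ₁ + atan2(sin θ sin δ cos φ₁, cos δ − sin φ₁ sin φ₂) = 137.34361°

137.344°E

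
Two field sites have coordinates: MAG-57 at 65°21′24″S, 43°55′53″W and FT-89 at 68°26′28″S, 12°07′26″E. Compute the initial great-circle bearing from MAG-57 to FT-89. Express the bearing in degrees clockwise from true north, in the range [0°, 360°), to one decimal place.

MAG-57: φ = -65.35667°, λ = -43.93139°
FT-89: φ = -68.44111°, λ = +12.12389°
Δλ = 56.0553°
y = sin Δλ · cos φ₂ = 0.304834
x = cos φ₁ sin φ₂ − sin φ₁ cos φ₂ cos Δλ = -0.201300
θ = atan2(y, x) = 123.4391° → 123.4391° (mod 360°)

123.4°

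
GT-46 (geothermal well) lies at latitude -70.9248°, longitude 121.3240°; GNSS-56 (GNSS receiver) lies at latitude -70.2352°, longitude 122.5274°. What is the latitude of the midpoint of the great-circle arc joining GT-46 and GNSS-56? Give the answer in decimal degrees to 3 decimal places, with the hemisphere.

70.581°S

Bx = cos φ₂ cos Δλ = 0.338085,  By = cos φ₂ sin Δλ = 0.007102
φₘ = atan2(sin φ₁ + sin φ₂, √((cos φ₁ + Bx)² + By²)) = -70.58099°
λₘ = λ₁ + atan2(By, cos φ₁ + Bx) = 121.93597°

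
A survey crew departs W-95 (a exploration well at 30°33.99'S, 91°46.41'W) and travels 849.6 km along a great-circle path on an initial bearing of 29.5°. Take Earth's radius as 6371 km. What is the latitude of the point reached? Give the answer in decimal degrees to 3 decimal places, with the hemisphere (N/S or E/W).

W-95: φ = -30.56650°, λ = -91.77350°
δ = d/R = 849.6/6371 = 0.133354 rad
φ₂ = arcsin(sin φ₁ cos δ + cos φ₁ sin δ cos θ)
   = arcsin(-0.50854·0.99112 + 0.86104·0.13296·0.87036) = -23.85240°
λ₂ = λ₁ + atan2(sin θ sin δ cos φ₁, cos δ − sin φ₁ sin φ₂) = -87.66838°

23.852°S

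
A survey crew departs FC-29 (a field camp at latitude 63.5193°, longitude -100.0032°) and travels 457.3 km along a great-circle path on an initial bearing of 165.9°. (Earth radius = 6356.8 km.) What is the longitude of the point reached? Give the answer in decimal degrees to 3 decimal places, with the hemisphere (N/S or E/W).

δ = d/R = 457.3/6356.8 = 0.071939 rad
φ₂ = arcsin(sin φ₁ cos δ + cos φ₁ sin δ cos θ)
   = arcsin(0.89508·0.99741 + 0.44590·0.07188·-0.96987) = 59.50637°
λ₂ = λ₁ + atan2(sin θ sin δ cos φ₁, cos δ − sin φ₁ sin φ₂) = -98.02571°

98.026°W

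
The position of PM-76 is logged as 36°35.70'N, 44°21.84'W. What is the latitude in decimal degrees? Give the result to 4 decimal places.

36° + 35.70′/60 = 36 + 0.59500 = 36.5950°

36.5950°N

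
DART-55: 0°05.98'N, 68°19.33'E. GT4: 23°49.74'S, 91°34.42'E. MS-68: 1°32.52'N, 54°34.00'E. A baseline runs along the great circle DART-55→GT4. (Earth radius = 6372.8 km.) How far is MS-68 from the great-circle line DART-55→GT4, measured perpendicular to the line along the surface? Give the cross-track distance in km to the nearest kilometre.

DART-55: φ = +0.09967°, λ = +68.32217°
GT4: φ = -23.82900°, λ = +91.57367°
MS-68: φ = +1.54200°, λ = +54.56667°
δ₁₃ = central angle DART-55→MS-68 = 0.241364 rad  (haversine)
θ₁₃ = bearing DART-55→MS-68 = 276.057°,  θ₁₂ = bearing DART-55→GT4 = 138.311°
dₓₜ = R·arcsin(sin δ₁₃ · sin(θ₁₃ − θ₁₂)) = 6372.8·arcsin(0.23903·sin(137.745°)) = 1028.751 km
|dₓₜ| = 1028.751 km

1029 km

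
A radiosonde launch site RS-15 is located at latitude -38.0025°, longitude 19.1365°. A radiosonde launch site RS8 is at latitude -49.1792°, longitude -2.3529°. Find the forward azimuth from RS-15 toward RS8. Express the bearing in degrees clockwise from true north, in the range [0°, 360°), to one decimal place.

227.2°

Δλ = -21.4894°
y = sin Δλ · cos φ₂ = -0.239468
x = cos φ₁ sin φ₂ − sin φ₁ cos φ₂ cos Δλ = -0.221814
θ = atan2(y, x) = -132.8082° → 227.1918° (mod 360°)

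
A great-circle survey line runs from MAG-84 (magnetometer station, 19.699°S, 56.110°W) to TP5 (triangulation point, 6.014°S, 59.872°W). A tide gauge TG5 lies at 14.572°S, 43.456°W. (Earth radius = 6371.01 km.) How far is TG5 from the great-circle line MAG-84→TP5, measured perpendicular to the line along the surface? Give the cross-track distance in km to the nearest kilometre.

1453 km

δ₁₃ = central angle MAG-84→TG5 = 0.229119 rad  (haversine)
θ₁₃ = bearing MAG-84→TG5 = 68.987°,  θ₁₂ = bearing MAG-84→TP5 = 344.536°
dₓₜ = R·arcsin(sin δ₁₃ · sin(θ₁₃ − θ₁₂)) = 6371.01·arcsin(0.22712·sin(-275.549°)) = 1452.758 km
|dₓₜ| = 1452.758 km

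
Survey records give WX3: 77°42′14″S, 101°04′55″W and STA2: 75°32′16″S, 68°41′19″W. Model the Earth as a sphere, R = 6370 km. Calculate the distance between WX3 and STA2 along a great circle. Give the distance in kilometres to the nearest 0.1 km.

854.8 km

WX3: φ = -77.70389°, λ = -101.08194°
STA2: φ = -75.53778°, λ = -68.68861°
Δφ = 2.1661°,  Δλ = 32.3933°
a = sin²(Δφ/2) + cos φ₁ cos φ₂ sin²(Δλ/2) = 0.004495
c = 2·arcsin(√a) = 0.134196 rad = 7.6889°
d = R·c = 6370 × 0.134196 = 854.8 km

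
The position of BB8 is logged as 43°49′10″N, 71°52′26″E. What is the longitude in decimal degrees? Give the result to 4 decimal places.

71.8739°E

71° + 52′/60 + 26″/3600 = 71 + 0.86667 + 0.00722 = 71.8739°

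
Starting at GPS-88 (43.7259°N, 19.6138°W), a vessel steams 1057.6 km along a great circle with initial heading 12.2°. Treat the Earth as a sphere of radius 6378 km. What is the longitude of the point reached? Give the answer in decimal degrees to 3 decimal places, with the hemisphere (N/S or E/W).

δ = d/R = 1057.6/6378 = 0.165820 rad
φ₂ = arcsin(sin φ₁ cos δ + cos φ₁ sin δ cos θ)
   = arcsin(0.69121·0.98628 + 0.72265·0.16506·0.97742) = 52.96963°
λ₂ = λ₁ + atan2(sin θ sin δ cos φ₁, cos δ − sin φ₁ sin φ₂) = -16.29338°

16.293°W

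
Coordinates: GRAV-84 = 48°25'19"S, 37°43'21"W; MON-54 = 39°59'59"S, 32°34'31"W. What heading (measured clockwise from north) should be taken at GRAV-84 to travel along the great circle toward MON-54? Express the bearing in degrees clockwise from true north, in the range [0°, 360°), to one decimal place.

25.5°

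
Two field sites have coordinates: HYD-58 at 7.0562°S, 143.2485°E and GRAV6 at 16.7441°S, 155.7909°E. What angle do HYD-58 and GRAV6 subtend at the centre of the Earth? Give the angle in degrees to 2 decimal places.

15.62°

Δφ = -9.6879°,  Δλ = 12.5424°
a = sin²(Δφ/2) + cos φ₁ cos φ₂ sin²(Δλ/2) = 0.018470
c = 2·arcsin(√a) = 0.272654 rad = 15.6219°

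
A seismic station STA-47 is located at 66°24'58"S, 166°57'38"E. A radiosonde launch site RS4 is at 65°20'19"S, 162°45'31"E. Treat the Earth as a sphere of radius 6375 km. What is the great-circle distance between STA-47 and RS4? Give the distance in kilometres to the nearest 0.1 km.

STA-47: φ = -66.41611°, λ = +166.96056°
RS4: φ = -65.33861°, λ = +162.75861°
Δφ = 1.0775°,  Δλ = -4.2019°
a = sin²(Δφ/2) + cos φ₁ cos φ₂ sin²(Δλ/2) = 0.000313
c = 2·arcsin(√a) = 0.035373 rad = 2.0267°
d = R·c = 6375 × 0.035373 = 225.5 km

225.5 km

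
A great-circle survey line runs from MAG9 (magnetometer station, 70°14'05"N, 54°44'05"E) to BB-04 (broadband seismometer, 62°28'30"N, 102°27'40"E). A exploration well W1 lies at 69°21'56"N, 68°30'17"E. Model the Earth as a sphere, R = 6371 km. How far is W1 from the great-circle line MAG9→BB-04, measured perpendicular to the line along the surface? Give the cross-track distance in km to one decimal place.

MAG9: φ = +70.23472°, λ = +54.73472°
BB-04: φ = +62.47500°, λ = +102.46111°
W1: φ = +69.36556°, λ = +68.50472°
δ₁₃ = central angle MAG9→W1 = 0.084170 rad  (haversine)
θ₁₃ = bearing MAG9→W1 = 93.845°,  θ₁₂ = bearing MAG9→BB-04 = 88.771°
dₓₜ = R·arcsin(sin δ₁₃ · sin(θ₁₃ − θ₁₂)) = 6371·arcsin(0.08407·sin(5.074°)) = 47.376 km
|dₓₜ| = 47.376 km

47.4 km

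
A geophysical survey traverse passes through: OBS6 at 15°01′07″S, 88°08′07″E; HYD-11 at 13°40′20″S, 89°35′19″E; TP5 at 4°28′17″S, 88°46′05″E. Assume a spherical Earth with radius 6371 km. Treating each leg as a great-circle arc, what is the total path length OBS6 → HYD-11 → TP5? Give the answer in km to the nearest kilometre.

1244 km

OBS6: φ = -15.01861°, λ = +88.13528°
HYD-11: φ = -13.67222°, λ = +89.58861°
TP5: φ = -4.47139°, λ = +88.76806°
OBS6→HYD-11: c = 0.034001 rad, d = 216.62 km
HYD-11→TP5: c = 0.161205 rad, d = 1027.04 km
Total = 216.62 + 1027.04 = 1243.66 km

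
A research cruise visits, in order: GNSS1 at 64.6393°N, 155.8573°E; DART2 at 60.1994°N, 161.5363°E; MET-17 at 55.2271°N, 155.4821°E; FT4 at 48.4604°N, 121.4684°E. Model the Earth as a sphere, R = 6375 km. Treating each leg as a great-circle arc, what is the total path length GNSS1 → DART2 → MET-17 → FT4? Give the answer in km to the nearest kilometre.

3661 km

GNSS1→DART2: c = 0.089982 rad, d = 573.64 km
DART2→MET-17: c = 0.103430 rad, d = 659.37 km
MET-17→FT4: c = 0.380915 rad, d = 2428.33 km
Total = 573.64 + 659.37 + 2428.33 = 3661.34 km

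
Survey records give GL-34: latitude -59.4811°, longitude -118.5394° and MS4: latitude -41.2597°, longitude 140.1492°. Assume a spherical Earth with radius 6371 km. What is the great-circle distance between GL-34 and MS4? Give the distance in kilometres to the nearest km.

Δφ = 18.2214°,  Δλ = -101.3114°
a = sin²(Δφ/2) + cos φ₁ cos φ₂ sin²(Δλ/2) = 0.253383
c = 2·arcsin(√a) = 1.054992 rad = 60.4466°
d = R·c = 6371 × 1.054992 = 6721.4 km

6721 km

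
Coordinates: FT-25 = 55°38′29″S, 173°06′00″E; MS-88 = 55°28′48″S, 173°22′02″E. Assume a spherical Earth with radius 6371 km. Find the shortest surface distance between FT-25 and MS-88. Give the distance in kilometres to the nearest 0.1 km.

24.6 km

FT-25: φ = -55.64139°, λ = +173.10000°
MS-88: φ = -55.48000°, λ = +173.36722°
Δφ = 0.1614°,  Δλ = 0.2672°
a = sin²(Δφ/2) + cos φ₁ cos φ₂ sin²(Δλ/2) = 0.000004
c = 2·arcsin(√a) = 0.003859 rad = 0.2211°
d = R·c = 6371 × 0.003859 = 24.6 km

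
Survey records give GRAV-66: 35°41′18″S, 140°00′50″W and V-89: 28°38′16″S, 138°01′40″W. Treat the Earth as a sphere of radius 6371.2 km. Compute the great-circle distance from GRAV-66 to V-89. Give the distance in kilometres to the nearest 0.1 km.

805.9 km

GRAV-66: φ = -35.68833°, λ = -140.01389°
V-89: φ = -28.63778°, λ = -138.02778°
Δφ = 7.0506°,  Δλ = 1.9861°
a = sin²(Δφ/2) + cos φ₁ cos φ₂ sin²(Δλ/2) = 0.003995
c = 2·arcsin(√a) = 0.126496 rad = 7.2477°
d = R·c = 6371.2 × 0.126496 = 805.9 km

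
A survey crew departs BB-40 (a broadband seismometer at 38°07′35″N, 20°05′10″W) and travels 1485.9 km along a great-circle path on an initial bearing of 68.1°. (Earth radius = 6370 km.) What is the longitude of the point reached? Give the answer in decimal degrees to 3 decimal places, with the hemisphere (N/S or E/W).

BB-40: φ = +38.12639°, λ = -20.08611°
δ = d/R = 1485.9/6370 = 0.233265 rad
φ₂ = arcsin(sin φ₁ cos δ + cos φ₁ sin δ cos θ)
   = arcsin(0.61740·0.97292 + 0.78665·0.23116·0.37299) = 41.95146°
λ₂ = λ₁ + atan2(sin θ sin δ cos φ₁, cos δ − sin φ₁ sin φ₂) = -3.32487°

3.325°W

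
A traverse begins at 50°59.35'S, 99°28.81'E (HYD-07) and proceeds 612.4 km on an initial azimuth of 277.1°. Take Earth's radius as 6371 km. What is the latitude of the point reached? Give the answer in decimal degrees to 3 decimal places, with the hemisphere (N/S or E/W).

HYD-07: φ = -50.98917°, λ = +99.48017°
δ = d/R = 612.4/6371 = 0.096123 rad
φ₂ = arcsin(sin φ₁ cos δ + cos φ₁ sin δ cos θ)
   = arcsin(-0.77703·0.99538 + 0.62947·0.09598·0.12360) = -49.99362°
λ₂ = λ₁ + atan2(sin θ sin δ cos φ₁, cos δ − sin φ₁ sin φ₂) = 90.96066°

49.994°S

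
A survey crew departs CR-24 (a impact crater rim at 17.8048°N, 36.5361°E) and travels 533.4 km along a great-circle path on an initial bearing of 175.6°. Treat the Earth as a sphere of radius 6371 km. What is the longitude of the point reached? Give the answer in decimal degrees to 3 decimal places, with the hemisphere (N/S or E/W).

δ = d/R = 533.4/6371 = 0.083723 rad
φ₂ = arcsin(sin φ₁ cos δ + cos φ₁ sin δ cos θ)
   = arcsin(0.30578·0.99650 + 0.95210·0.08363·-0.99705) = 13.02162°
λ₂ = λ₁ + atan2(sin θ sin δ cos φ₁, cos δ − sin φ₁ sin φ₂) = 36.91339°

36.913°E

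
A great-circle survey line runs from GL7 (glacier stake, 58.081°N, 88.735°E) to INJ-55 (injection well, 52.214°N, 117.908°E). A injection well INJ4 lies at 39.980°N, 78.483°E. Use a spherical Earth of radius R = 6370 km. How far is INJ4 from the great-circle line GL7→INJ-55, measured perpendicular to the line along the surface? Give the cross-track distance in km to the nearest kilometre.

δ₁₃ = central angle GL7→INJ4 = 0.336118 rad  (haversine)
θ₁₃ = bearing GL7→INJ4 = 204.424°,  θ₁₂ = bearing GL7→INJ-55 = 96.920°
dₓₜ = R·arcsin(sin δ₁₃ · sin(θ₁₃ − θ₁₂)) = 6370·arcsin(0.32983·sin(107.504°)) = 2038.310 km
|dₓₜ| = 2038.310 km

2038 km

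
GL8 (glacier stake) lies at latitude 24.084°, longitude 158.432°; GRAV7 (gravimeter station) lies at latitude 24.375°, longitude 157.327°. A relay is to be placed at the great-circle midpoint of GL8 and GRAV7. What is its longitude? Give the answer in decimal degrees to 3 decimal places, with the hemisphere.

Bx = cos φ₂ cos Δλ = 0.910694,  By = cos φ₂ sin Δλ = -0.017566
φₘ = atan2(sin φ₁ + sin φ₂, √((cos φ₁ + Bx)² + By²)) = 24.23050°
λₘ = λ₁ + atan2(By, cos φ₁ + Bx) = 157.88013°

157.880°E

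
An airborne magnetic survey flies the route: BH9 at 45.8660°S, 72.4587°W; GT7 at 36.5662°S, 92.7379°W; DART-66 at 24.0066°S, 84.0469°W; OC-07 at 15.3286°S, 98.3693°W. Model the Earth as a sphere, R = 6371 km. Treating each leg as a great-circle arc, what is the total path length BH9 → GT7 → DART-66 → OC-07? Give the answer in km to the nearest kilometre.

5384 km

BH9→GT7: c = 0.310472 rad, d = 1978.02 km
GT7→DART-66: c = 0.255069 rad, d = 1625.05 km
DART-66→OC-07: c = 0.279587 rad, d = 1781.25 km
Total = 1978.02 + 1625.05 + 1781.25 = 5384.31 km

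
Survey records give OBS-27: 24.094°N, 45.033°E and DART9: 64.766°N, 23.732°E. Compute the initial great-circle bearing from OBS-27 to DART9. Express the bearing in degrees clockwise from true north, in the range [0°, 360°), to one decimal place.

346.9°

Δλ = -21.3010°
y = sin Δλ · cos φ₂ = -0.154867
x = cos φ₁ sin φ₂ − sin φ₁ cos φ₂ cos Δλ = 0.663617
θ = atan2(y, x) = -13.1359° → 346.8641° (mod 360°)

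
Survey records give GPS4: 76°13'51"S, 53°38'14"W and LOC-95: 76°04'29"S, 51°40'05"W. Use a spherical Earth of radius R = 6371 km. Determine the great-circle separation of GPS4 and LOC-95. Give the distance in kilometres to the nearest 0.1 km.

GPS4: φ = -76.23083°, λ = -53.63722°
LOC-95: φ = -76.07472°, λ = -51.66806°
Δφ = 0.1561°,  Δλ = 1.9692°
a = sin²(Δφ/2) + cos φ₁ cos φ₂ sin²(Δλ/2) = 0.000019
c = 2·arcsin(√a) = 0.008665 rad = 0.4964°
d = R·c = 6371 × 0.008665 = 55.2 km

55.2 km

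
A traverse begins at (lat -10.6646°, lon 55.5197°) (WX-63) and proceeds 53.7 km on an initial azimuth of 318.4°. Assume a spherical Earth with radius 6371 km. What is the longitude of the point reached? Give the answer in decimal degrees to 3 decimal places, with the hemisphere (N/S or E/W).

55.194°E

δ = d/R = 53.7/6371 = 0.008429 rad
φ₂ = arcsin(sin φ₁ cos δ + cos φ₁ sin δ cos θ)
   = arcsin(-0.18506·0.99996 + 0.98273·0.00843·0.74780) = -10.30329°
λ₂ = λ₁ + atan2(sin θ sin δ cos φ₁, cos δ − sin φ₁ sin φ₂) = 55.19381°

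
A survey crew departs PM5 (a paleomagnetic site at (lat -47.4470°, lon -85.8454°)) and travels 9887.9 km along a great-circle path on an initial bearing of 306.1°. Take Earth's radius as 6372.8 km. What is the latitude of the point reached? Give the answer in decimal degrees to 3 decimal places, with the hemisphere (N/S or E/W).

δ = d/R = 9887.9/6372.8 = 1.551579 rad
φ₂ = arcsin(sin φ₁ cos δ + cos φ₁ sin δ cos θ)
   = arcsin(-0.73665·0.01922 + 0.67627·0.99982·0.58920) = 22.59579°
λ₂ = λ₁ + atan2(sin θ sin δ cos φ₁, cos δ − sin φ₁ sin φ₂) = -146.89128°

22.596°N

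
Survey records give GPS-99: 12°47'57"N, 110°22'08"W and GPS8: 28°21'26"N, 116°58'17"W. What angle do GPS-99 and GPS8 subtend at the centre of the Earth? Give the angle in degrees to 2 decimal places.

GPS-99: φ = +12.79917°, λ = -110.36889°
GPS8: φ = +28.35722°, λ = -116.97139°
Δφ = 15.5581°,  Δλ = -6.6025°
a = sin²(Δφ/2) + cos φ₁ cos φ₂ sin²(Δλ/2) = 0.021166
c = 2·arcsin(√a) = 0.292008 rad = 16.7308°

16.73°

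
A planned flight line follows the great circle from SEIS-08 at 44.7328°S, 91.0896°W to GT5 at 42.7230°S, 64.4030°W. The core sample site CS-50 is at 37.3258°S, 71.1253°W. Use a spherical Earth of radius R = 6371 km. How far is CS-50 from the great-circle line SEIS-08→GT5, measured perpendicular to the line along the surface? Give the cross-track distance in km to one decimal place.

712.1 km

δ₁₃ = central angle SEIS-08→CS-50 = 0.291870 rad  (haversine)
θ₁₃ = bearing SEIS-08→CS-50 = 70.662°,  θ₁₂ = bearing SEIS-08→GT5 = 93.470°
dₓₜ = R·arcsin(sin δ₁₃ · sin(θ₁₃ − θ₁₂)) = 6371·arcsin(0.28774·sin(-22.808°)) = -712.123 km
|dₓₜ| = 712.123 km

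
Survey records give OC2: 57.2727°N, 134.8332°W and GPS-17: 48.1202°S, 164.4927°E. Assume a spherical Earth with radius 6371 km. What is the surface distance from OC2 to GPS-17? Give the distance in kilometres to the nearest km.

12978 km

Δφ = -105.3929°,  Δλ = -60.6741°
a = sin²(Δφ/2) + cos φ₁ cos φ₂ sin²(Δλ/2) = 0.724792
c = 2·arcsin(√a) = 2.037096 rad = 116.7170°
d = R·c = 6371 × 2.037096 = 12978.3 km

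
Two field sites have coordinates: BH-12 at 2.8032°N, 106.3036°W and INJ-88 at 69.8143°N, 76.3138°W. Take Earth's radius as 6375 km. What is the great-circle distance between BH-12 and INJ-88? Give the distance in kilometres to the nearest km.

7772 km

Δφ = 67.0111°,  Δλ = 29.9898°
a = sin²(Δφ/2) + cos φ₁ cos φ₂ sin²(Δλ/2) = 0.327796
c = 2·arcsin(√a) = 1.219187 rad = 69.8543°
d = R·c = 6375 × 1.219187 = 7772.3 km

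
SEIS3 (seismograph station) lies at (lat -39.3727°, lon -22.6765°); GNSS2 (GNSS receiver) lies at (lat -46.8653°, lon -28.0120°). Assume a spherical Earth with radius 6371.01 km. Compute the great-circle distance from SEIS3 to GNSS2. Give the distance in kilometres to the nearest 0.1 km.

938.4 km

Δφ = -7.4926°,  Δλ = -5.3355°
a = sin²(Δφ/2) + cos φ₁ cos φ₂ sin²(Δλ/2) = 0.005414
c = 2·arcsin(√a) = 0.147295 rad = 8.4394°
d = R·c = 6371.01 × 0.147295 = 938.4 km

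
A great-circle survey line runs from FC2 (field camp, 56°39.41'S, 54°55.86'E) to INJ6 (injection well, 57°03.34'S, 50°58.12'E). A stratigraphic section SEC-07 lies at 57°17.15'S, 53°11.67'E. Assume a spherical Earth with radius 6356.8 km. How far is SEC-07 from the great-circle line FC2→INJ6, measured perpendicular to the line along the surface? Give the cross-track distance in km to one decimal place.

FC2: φ = -56.65683°, λ = +54.93100°
INJ6: φ = -57.05567°, λ = +50.96867°
SEC-07: φ = -57.28583°, λ = +53.19450°
δ₁₃ = central angle FC2→SEC-07 = 0.019834 rad  (haversine)
θ₁₃ = bearing FC2→SEC-07 = 235.668°,  θ₁₂ = bearing FC2→INJ6 = 257.914°
dₓₜ = R·arcsin(sin δ₁₃ · sin(θ₁₃ − θ₁₂)) = 6356.8·arcsin(0.01983·sin(-22.246°)) = -47.728 km
|dₓₜ| = 47.728 km

47.7 km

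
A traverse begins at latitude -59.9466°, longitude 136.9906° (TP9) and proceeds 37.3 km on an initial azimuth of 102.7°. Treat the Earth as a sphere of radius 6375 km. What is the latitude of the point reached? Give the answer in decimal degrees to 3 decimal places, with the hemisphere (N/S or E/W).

60.019°S

δ = d/R = 37.3/6375 = 0.005851 rad
φ₂ = arcsin(sin φ₁ cos δ + cos φ₁ sin δ cos θ)
   = arcsin(-0.86556·0.99998 + 0.50081·0.00585·-0.21985) = -60.01868°
λ₂ = λ₁ + atan2(sin θ sin δ cos φ₁, cos δ − sin φ₁ sin φ₂) = 137.64505°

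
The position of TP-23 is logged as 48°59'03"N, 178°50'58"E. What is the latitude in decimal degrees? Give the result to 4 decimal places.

48.9842°N

48° + 59′/60 + 3″/3600 = 48 + 0.98333 + 0.00083 = 48.9842°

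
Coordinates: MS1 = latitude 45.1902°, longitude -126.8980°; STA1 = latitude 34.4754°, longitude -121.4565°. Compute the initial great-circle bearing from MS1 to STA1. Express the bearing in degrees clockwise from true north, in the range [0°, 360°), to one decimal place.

Δλ = 5.4415°
y = sin Δλ · cos φ₂ = 0.078174
x = cos φ₁ sin φ₂ − sin φ₁ cos φ₂ cos Δλ = -0.183285
θ = atan2(y, x) = 156.9008° → 156.9008° (mod 360°)

156.9°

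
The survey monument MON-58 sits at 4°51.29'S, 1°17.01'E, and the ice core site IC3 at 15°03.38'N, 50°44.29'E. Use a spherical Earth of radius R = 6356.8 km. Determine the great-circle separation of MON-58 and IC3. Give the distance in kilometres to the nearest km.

5867 km

MON-58: φ = -4.85483°, λ = +1.28350°
IC3: φ = +15.05633°, λ = +50.73817°
Δφ = 19.9112°,  Δλ = 49.4547°
a = sin²(Δφ/2) + cos φ₁ cos φ₂ sin²(Δλ/2) = 0.198251
c = 2·arcsin(√a) = 0.922917 rad = 52.8792°
d = R·c = 6356.8 × 0.922917 = 5866.8 km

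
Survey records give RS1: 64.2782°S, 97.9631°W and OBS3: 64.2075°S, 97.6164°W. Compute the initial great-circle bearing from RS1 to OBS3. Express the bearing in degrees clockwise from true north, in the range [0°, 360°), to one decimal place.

Δλ = 0.3467°
y = sin Δλ · cos φ₂ = 0.002633
x = cos φ₁ sin φ₂ − sin φ₁ cos φ₂ cos Δλ = 0.001227
θ = atan2(y, x) = 65.0172° → 65.0172° (mod 360°)

65.0°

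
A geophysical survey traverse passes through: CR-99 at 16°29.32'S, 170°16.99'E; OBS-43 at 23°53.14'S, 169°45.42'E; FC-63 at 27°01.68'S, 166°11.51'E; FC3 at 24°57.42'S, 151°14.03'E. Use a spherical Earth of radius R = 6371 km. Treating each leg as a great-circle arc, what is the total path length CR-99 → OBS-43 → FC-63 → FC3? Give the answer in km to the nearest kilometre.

CR-99: φ = -16.48867°, λ = +170.28317°
OBS-43: φ = -23.88567°, λ = +169.75700°
FC-63: φ = -27.02800°, λ = +166.19183°
FC3: φ = -24.95700°, λ = +151.23383°
CR-99→OBS-43: c = 0.129389 rad, d = 824.34 km
OBS-43→FC-63: c = 0.078504 rad, d = 500.15 km
FC-63→FC3: c = 0.237279 rad, d = 1511.70 km
Total = 824.34 + 500.15 + 1511.70 = 2836.19 km

2836 km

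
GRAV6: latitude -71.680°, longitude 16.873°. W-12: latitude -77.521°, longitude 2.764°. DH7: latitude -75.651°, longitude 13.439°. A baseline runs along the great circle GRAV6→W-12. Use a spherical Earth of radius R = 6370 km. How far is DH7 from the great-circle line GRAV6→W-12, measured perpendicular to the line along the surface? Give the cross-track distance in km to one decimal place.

δ₁₃ = central angle GRAV6→DH7 = 0.071298 rad  (haversine)
θ₁₃ = bearing GRAV6→DH7 = 192.027°,  θ₁₂ = bearing GRAV6→W-12 = 206.009°
dₓₜ = R·arcsin(sin δ₁₃ · sin(θ₁₃ − θ₁₂)) = 6370·arcsin(0.07124·sin(-13.981°)) = -109.641 km
|dₓₜ| = 109.641 km

109.6 km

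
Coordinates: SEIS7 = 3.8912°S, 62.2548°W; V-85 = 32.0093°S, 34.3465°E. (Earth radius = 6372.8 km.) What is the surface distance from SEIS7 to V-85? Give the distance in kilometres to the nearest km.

Δφ = -28.1181°,  Δλ = 96.6013°
a = sin²(Δφ/2) + cos φ₁ cos φ₂ sin²(Δλ/2) = 0.530643
c = 2·arcsin(√a) = 1.632121 rad = 93.5136°
d = R·c = 6372.8 × 1.632121 = 10401.2 km

10401 km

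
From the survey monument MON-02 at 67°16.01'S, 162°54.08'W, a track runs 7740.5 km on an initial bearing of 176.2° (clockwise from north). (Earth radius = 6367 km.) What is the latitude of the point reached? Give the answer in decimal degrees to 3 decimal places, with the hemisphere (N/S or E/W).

43.015°S

MON-02: φ = -67.26683°, λ = -162.90133°
δ = d/R = 7740.5/6367 = 1.215722 rad
φ₂ = arcsin(sin φ₁ cos δ + cos φ₁ sin δ cos θ)
   = arcsin(-0.92231·0.34766 + 0.38644·0.93762·-0.99780) = -43.01499°
λ₂ = λ₁ + atan2(sin θ sin δ cos φ₁, cos δ − sin φ₁ sin φ₂) = 12.22344°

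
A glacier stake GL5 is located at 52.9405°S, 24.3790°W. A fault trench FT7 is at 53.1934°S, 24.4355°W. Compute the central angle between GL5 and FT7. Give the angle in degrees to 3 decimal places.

Δφ = -0.2529°,  Δλ = -0.0565°
a = sin²(Δφ/2) + cos φ₁ cos φ₂ sin²(Δλ/2) = 0.000005
c = 2·arcsin(√a) = 0.004454 rad = 0.2552°

0.255°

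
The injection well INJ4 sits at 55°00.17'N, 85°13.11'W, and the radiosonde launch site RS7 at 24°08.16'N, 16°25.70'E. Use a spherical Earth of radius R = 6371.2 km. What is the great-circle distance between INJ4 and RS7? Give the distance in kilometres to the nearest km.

8534 km

INJ4: φ = +55.00283°, λ = -85.21850°
RS7: φ = +24.13600°, λ = +16.42833°
Δφ = -30.8668°,  Δλ = 101.6468°
a = sin²(Δφ/2) + cos φ₁ cos φ₂ sin²(Δλ/2) = 0.385348
c = 2·arcsin(√a) = 1.339434 rad = 76.7439°
d = R·c = 6371.2 × 1.339434 = 8533.8 km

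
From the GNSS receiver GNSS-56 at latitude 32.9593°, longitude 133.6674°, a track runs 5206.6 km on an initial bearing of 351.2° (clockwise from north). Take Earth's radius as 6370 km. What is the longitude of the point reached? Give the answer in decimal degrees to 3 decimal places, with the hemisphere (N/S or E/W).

δ = d/R = 5206.6/6370 = 0.817363 rad
φ₂ = arcsin(sin φ₁ cos δ + cos φ₁ sin δ cos θ)
   = arcsin(0.54404·0.68415 + 0.83906·0.72934·0.98823) = 77.67786°
λ₂ = λ₁ + atan2(sin θ sin δ cos φ₁, cos δ − sin φ₁ sin φ₂) = 102.14412°

102.144°E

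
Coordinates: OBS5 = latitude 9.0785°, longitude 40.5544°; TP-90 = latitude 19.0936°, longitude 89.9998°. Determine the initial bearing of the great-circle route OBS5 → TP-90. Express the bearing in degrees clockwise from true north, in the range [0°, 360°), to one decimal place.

72.5°

Δλ = 49.4454°
y = sin Δλ · cos φ₂ = 0.717987
x = cos φ₁ sin φ₂ − sin φ₁ cos φ₂ cos Δλ = 0.226069
θ = atan2(y, x) = 72.5226° → 72.5226° (mod 360°)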